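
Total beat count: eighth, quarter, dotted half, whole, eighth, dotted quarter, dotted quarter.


Solution.
Beat values:
  eighth = 0.5 beats
  quarter = 1 beat
  dotted half = 3 beats
  whole = 4 beats
  eighth = 0.5 beats
  dotted quarter = 1.5 beats
  dotted quarter = 1.5 beats
Sum = 0.5 + 1 + 3 + 4 + 0.5 + 1.5 + 1.5
= 12 beats


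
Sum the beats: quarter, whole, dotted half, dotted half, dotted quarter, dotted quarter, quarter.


Reasoning:
Beat values:
  quarter = 1 beat
  whole = 4 beats
  dotted half = 3 beats
  dotted half = 3 beats
  dotted quarter = 1.5 beats
  dotted quarter = 1.5 beats
  quarter = 1 beat
Sum = 1 + 4 + 3 + 3 + 1.5 + 1.5 + 1
= 15 beats


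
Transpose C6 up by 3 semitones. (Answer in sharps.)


C6: chromatic position 0 in octave 6 → absolute = 6×12 + 0 = 72
Transpose up 3: 72 + 3 = 75
75 = 6×12 + 3 → D# in octave 6
Result = D#6


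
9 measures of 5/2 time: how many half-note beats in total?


Working:
Time signature 5/2: the bottom number 2 means the half note gets one count
The top number 5 means 5 half-note beats per measure
Total = 5 × 9 measures
= 45 half-note beats


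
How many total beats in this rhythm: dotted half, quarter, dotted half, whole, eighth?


Solution.
Beat values:
  dotted half = 3 beats
  quarter = 1 beat
  dotted half = 3 beats
  whole = 4 beats
  eighth = 0.5 beats
Sum = 3 + 1 + 3 + 4 + 0.5
= 11.5 beats


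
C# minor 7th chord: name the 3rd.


Let's work it out.
Minor 7th chord = root + minor 3rd + perfect 5th + minor 7th
Seventh chords stack in thirds, so the letter names are C-E-G-B
Root: C#
Minor 3rd above C#: E
Perfect 5th above C#: G#
Minor 7th above C#: B
The 3rd = E


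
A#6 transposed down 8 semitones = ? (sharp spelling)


Let's work it out.
A#6: chromatic position 10 in octave 6 → absolute = 6×12 + 10 = 82
Transpose down 8: 82 - 8 = 74
74 = 6×12 + 2 → D in octave 6
Result = D6


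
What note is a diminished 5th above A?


Reasoning:
A 5th spans 5 letter names, so from A we land on E
A diminished 5th = 6 semitones above A
Spell E at that pitch: Eb
= Eb


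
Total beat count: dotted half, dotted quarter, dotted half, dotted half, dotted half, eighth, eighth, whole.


Step by step:
Beat values:
  dotted half = 3 beats
  dotted quarter = 1.5 beats
  dotted half = 3 beats
  dotted half = 3 beats
  dotted half = 3 beats
  eighth = 0.5 beats
  eighth = 0.5 beats
  whole = 4 beats
Sum = 3 + 1.5 + 3 + 3 + 3 + 0.5 + 0.5 + 4
= 18.5 beats


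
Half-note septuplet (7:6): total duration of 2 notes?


Solution.
Septuplet: 7 notes occupy the space of 6 half notes
Space = 6 × 2 = 12 beats
Each septuplet note = 12 / 7 = 12/7 beats
2 notes = 2 × 12/7 = 24/7
= 24/7 beats


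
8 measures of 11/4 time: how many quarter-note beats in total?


Working:
Time signature 11/4: the bottom number 4 means the quarter note gets one count
The top number 11 means 11 quarter-note beats per measure
Total = 11 × 8 measures
= 88 quarter-note beats


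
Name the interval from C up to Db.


Step by step:
Letter names: C → D spans 2 letter names → a 2nd
Semitones: C → Db = 1 half-step
A 2nd of 1 semitone is a minor 2nd
= minor 2nd


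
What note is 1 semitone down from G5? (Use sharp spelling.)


Step by step:
G5: chromatic position 7 in octave 5 → absolute = 5×12 + 7 = 67
Transpose down 1: 67 - 1 = 66
66 = 5×12 + 6 → F# in octave 5
Result = F#5


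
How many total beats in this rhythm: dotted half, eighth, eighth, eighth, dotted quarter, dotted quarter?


Step by step:
Beat values:
  dotted half = 3 beats
  eighth = 0.5 beats
  eighth = 0.5 beats
  eighth = 0.5 beats
  dotted quarter = 1.5 beats
  dotted quarter = 1.5 beats
Sum = 3 + 0.5 + 0.5 + 0.5 + 1.5 + 1.5
= 7.5 beats


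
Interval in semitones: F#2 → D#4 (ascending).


Let's work it out.
Absolute semitone position = octave×12 + chromatic position
F#2: 2×12 + 6 = 30
D#4: 4×12 + 3 = 51
Difference = 51 - 30 = 21
= 21 semitones


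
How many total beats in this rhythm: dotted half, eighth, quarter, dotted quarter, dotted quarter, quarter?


Reasoning:
Beat values:
  dotted half = 3 beats
  eighth = 0.5 beats
  quarter = 1 beat
  dotted quarter = 1.5 beats
  dotted quarter = 1.5 beats
  quarter = 1 beat
Sum = 3 + 0.5 + 1 + 1.5 + 1.5 + 1
= 8.5 beats


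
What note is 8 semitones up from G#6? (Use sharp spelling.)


Step by step:
G#6: chromatic position 8 in octave 6 → absolute = 6×12 + 8 = 80
Transpose up 8: 80 + 8 = 88
88 = 7×12 + 4 → E in octave 7
Result = E7


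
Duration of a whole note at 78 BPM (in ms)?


Step by step:
One quarter-note beat = 60000 / BPM = 60000 / 78 ms
Whole note = 4 × quarter note
Duration = 4 × 60000 / 78 = 240000 / 78
= 3076.9 ms


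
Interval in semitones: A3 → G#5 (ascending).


Let's work it out.
Absolute semitone position = octave×12 + chromatic position
A3: 3×12 + 9 = 45
G#5: 5×12 + 8 = 68
Difference = 68 - 45 = 23
= 23 semitones


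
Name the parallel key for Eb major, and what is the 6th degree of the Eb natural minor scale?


Let's work it out.
Parallel keys share the same tonic but differ in mode
Eb major → parallel is Eb minor
Eb natural minor scale: Eb F Gb Ab Bb Cb Db
= Eb minor; 6th degree = Cb


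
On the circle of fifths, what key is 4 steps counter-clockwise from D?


Working:
Each counter-clockwise step moves down a perfect 5th (= up a perfect 4th)
From D: D → G → C → F → Bb
= Bb


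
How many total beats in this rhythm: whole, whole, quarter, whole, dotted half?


Let's work it out.
Beat values:
  whole = 4 beats
  whole = 4 beats
  quarter = 1 beat
  whole = 4 beats
  dotted half = 3 beats
Sum = 4 + 4 + 1 + 4 + 3
= 16 beats


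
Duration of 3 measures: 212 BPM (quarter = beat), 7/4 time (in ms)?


Working:
Quarter-note beat duration = 60000 / 212 ms
Beats per measure (7/4) = 7
One measure = 7 × 60000 / 212 = 420000 / 212 ms
3 measures = 3 × 420000 / 212 = 1260000 / 212
= 5943.4 ms


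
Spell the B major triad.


Let's work it out.
Major triad = root + major 3rd (4 semitones) + perfect 5th (7 semitones)
A triad on B stacks thirds, so the chord tones use letter names B-D-F
Root: B
Major 3rd above B: D#
Perfect 5th above B: F#
Chord = B D# F#


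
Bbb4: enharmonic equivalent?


Working:
Enharmonic notes sound the same pitch but are spelled with different letter names
Bbb and A name the same pitch class
= A4


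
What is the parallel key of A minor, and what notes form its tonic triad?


Step by step:
Parallel keys share the same tonic but differ in mode
A minor → parallel is A major
Tonic triad of A major = A C# E
= A major; triad = A C# E


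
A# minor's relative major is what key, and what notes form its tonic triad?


The relative major shares the key signature and is a minor 3rd above the minor tonic
A minor 3rd above A# is C#
→ relative major of A# minor is C# major
Tonic triad of C# major = root + major 3rd + perfect 5th = C# E# G#
= C# major; triad = C# E# G#


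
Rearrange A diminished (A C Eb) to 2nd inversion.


Let's work it out.
Root position: A C Eb
2nd inversion: move root and 3rd up an octave
Bass note: Eb
Notes (bottom to top) = Eb A C


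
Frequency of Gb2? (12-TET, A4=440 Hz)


Step by step:
f = 440 × 2^(n/12) where n = semitones from A4
Gb2: -27 semitones from A4
f = 440 × 2^(-27/12)
f = 92.50 Hz


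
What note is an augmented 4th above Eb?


Solution.
A 4th spans 4 letter names, so from E we land on A
An augmented 4th = 6 semitones above Eb
Spell A at that pitch: A
= A


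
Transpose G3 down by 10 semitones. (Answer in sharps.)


G3: chromatic position 7 in octave 3 → absolute = 3×12 + 7 = 43
Transpose down 10: 43 - 10 = 33
33 = 2×12 + 9 → A in octave 2
Result = A2


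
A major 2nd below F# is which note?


Let's work it out.
A 2nd spans 2 letter names, so from F we land on E
A major 2nd = 2 semitones below F#
Spell E at that pitch: E
= E


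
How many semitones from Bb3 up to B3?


Working:
Absolute semitone position = octave×12 + chromatic position
Bb3: 3×12 + 10 = 46
B3: 3×12 + 11 = 47
Difference = 47 - 46 = 1
= 1 semitone


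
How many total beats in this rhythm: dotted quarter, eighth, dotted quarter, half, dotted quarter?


Solution.
Beat values:
  dotted quarter = 1.5 beats
  eighth = 0.5 beats
  dotted quarter = 1.5 beats
  half = 2 beats
  dotted quarter = 1.5 beats
Sum = 1.5 + 0.5 + 1.5 + 2 + 1.5
= 7 beats


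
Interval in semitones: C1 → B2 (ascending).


Working:
Absolute semitone position = octave×12 + chromatic position
C1: 1×12 + 0 = 12
B2: 2×12 + 11 = 35
Difference = 35 - 12 = 23
= 23 semitones


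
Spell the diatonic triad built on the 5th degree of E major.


Step by step:
E major scale: E F# G# A B C# D#
Diatonic triad on degree 5 stacks scale notes 5, 7, 2: B D# F#
B→D# = 4 semitones; B→F# = 7 semitones → major triad
= B D# F# (major)


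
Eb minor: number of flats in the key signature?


Let's work it out.
Flat minor keys: A(0), D(1), G(2), C(3), F(4), Bb(5), Eb(6), Ab(7)
Eb minor has 6 flats
Order of flats: Bb Eb Ab Db Gb Cb Fb → first 6: Bb, Eb, Ab, Db, Gb, Cb
= 6 flats


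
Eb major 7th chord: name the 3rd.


Solution.
Major 7th chord = root + major 3rd + perfect 5th + major 7th
Seventh chords stack in thirds, so the letter names are E-G-B-D
Root: Eb
Major 3rd above Eb: G
Perfect 5th above Eb: Bb
Major 7th above Eb: D
The 3rd = G


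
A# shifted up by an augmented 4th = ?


Reasoning:
augmented 4th: 4 letter names, 6 semitones
Letter: A + 3 → D
Pitch: A# + 6 semitones, spelled as a D → D##
= D##


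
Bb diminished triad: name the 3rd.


Step by step:
Diminished triad = root + minor 3rd (3 semitones) + diminished 5th (6 semitones)
A triad on Bb stacks thirds, so the chord tones use letter names B-D-F
Root: Bb
Minor 3rd above Bb: Db
Diminished 5th above Bb: Fb
The 3rd = Db


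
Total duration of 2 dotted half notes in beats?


Solution.
Base half note = 2 beats
Dot 1 adds half the previous value: +1
One dotted half = 2 + 1 = 3
2 of them = 2 × 3 = 6
= 6 beats


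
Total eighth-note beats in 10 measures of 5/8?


Working:
Time signature 5/8: the bottom number 8 means the eighth note gets one count
The top number 5 means 5 eighth-note beats per measure
Total = 5 × 10 measures
= 50 eighth-note beats


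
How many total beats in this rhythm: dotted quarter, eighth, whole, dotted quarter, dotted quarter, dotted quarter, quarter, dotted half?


Working:
Beat values:
  dotted quarter = 1.5 beats
  eighth = 0.5 beats
  whole = 4 beats
  dotted quarter = 1.5 beats
  dotted quarter = 1.5 beats
  dotted quarter = 1.5 beats
  quarter = 1 beat
  dotted half = 3 beats
Sum = 1.5 + 0.5 + 4 + 1.5 + 1.5 + 1.5 + 1 + 3
= 14.5 beats


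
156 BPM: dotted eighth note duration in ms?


Let's work it out.
One quarter-note beat = 60000 / BPM = 60000 / 156 ms
Dotted eighth note = 3/4 × quarter note
Duration = 3/4 × 60000 / 156 = 45000 / 156
= 288.5 ms


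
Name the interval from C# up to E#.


Working:
Letter names: C → E spans 3 letter names → a 3rd
Semitones: C# → E# = 4 half-steps
A 3rd of 4 semitones is a major 3rd
= major 3rd


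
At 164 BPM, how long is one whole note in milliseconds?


Let's work it out.
One quarter-note beat = 60000 / BPM = 60000 / 164 ms
Whole note = 4 × quarter note
Duration = 4 × 60000 / 164 = 240000 / 164
= 1463.4 ms


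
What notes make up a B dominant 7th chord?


Solution.
Dominant 7th chord = root + major 3rd + perfect 5th + minor 7th
Seventh chords stack in thirds, so the letter names are B-D-F-A
Root: B
Major 3rd above B: D#
Perfect 5th above B: F#
Minor 7th above B: A
Chord = B D# F# A


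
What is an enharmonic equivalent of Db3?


Let's work it out.
Enharmonic notes sound the same pitch but are spelled with different letter names
Db and C# name the same pitch class
= C#3


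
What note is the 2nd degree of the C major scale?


Major scale pattern: W-W-H-W-W-W-H (2-2-1-2-2-2-1 semitones)
Starting from C:
  C + 2 semitones → D
  D + 2 semitones → E
  E + 1 semitone → F
  F + 2 semitones → G
  G + 2 semitones → A
  A + 2 semitones → B
  B + 1 semitone → C
Scale: C D E F G A B
Degree 2 = D


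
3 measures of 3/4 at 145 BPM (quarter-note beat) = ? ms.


Step by step:
Quarter-note beat duration = 60000 / 145 ms
Beats per measure (3/4) = 3
One measure = 3 × 60000 / 145 = 180000 / 145 ms
3 measures = 3 × 180000 / 145 = 540000 / 145
= 3724.1 ms


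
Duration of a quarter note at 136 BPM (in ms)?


Step by step:
One quarter-note beat = 60000 / BPM = 60000 / 136 ms
Duration = 60000 / 136
= 441.2 ms


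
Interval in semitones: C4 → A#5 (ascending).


Let's work it out.
Absolute semitone position = octave×12 + chromatic position
C4: 4×12 + 0 = 48
A#5: 5×12 + 10 = 70
Difference = 70 - 48 = 22
= 22 semitones


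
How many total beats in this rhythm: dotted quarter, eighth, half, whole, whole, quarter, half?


Beat values:
  dotted quarter = 1.5 beats
  eighth = 0.5 beats
  half = 2 beats
  whole = 4 beats
  whole = 4 beats
  quarter = 1 beat
  half = 2 beats
Sum = 1.5 + 0.5 + 2 + 4 + 4 + 1 + 2
= 15 beats


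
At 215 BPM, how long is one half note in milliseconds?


Reasoning:
One quarter-note beat = 60000 / BPM = 60000 / 215 ms
Half note = 2 × quarter note
Duration = 2 × 60000 / 215 = 120000 / 215
= 558.1 ms


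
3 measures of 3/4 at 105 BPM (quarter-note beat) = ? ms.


Reasoning:
Quarter-note beat duration = 60000 / 105 ms
Beats per measure (3/4) = 3
One measure = 3 × 60000 / 105 = 180000 / 105 ms
3 measures = 3 × 180000 / 105 = 540000 / 105
= 5142.9 ms


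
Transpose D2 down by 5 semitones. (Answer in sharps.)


Reasoning:
D2: chromatic position 2 in octave 2 → absolute = 2×12 + 2 = 26
Transpose down 5: 26 - 5 = 21
21 = 1×12 + 9 → A in octave 1
Result = A1


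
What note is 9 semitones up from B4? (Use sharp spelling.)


B4: chromatic position 11 in octave 4 → absolute = 4×12 + 11 = 59
Transpose up 9: 59 + 9 = 68
68 = 5×12 + 8 → G# in octave 5
Result = G#5


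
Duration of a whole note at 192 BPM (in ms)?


Working:
One quarter-note beat = 60000 / BPM = 60000 / 192 ms
Whole note = 4 × quarter note
Duration = 4 × 60000 / 192 = 240000 / 192
= 1250.0 ms


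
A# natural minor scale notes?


Natural minor scale pattern: W-H-W-W-H-W-W (2-1-2-2-1-2-2 semitones)
Starting from A#:
  A# + 2 semitones → B#
  B# + 1 semitone → C#
  C# + 2 semitones → D#
  D# + 2 semitones → E#
  E# + 1 semitone → F#
  F# + 2 semitones → G#
  G# + 2 semitones → A#
Scale = A# B# C# D# E# F# G#


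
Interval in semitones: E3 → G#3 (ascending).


Working:
Absolute semitone position = octave×12 + chromatic position
E3: 3×12 + 4 = 40
G#3: 3×12 + 8 = 44
Difference = 44 - 40 = 4
= 4 semitones


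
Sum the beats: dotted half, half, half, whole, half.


Step by step:
Beat values:
  dotted half = 3 beats
  half = 2 beats
  half = 2 beats
  whole = 4 beats
  half = 2 beats
Sum = 3 + 2 + 2 + 4 + 2
= 13 beats


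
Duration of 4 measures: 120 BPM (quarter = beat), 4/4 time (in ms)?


Solution.
Quarter-note beat duration = 60000 / 120 ms
Beats per measure (4/4) = 4
One measure = 4 × 60000 / 120 = 240000 / 120 ms
4 measures = 4 × 240000 / 120 = 960000 / 120
= 8000.0 ms


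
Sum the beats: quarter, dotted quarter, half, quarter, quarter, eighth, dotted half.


Step by step:
Beat values:
  quarter = 1 beat
  dotted quarter = 1.5 beats
  half = 2 beats
  quarter = 1 beat
  quarter = 1 beat
  eighth = 0.5 beats
  dotted half = 3 beats
Sum = 1 + 1.5 + 2 + 1 + 1 + 0.5 + 3
= 10 beats


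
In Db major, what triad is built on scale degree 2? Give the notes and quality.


Step by step:
Db major scale: Db Eb F Gb Ab Bb C
Diatonic triad on degree 2 stacks scale notes 2, 4, 6: Eb Gb Bb
Eb→Gb = 3 semitones; Eb→Bb = 7 semitones → minor triad
= Eb Gb Bb (minor)


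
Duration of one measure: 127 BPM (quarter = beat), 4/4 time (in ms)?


Step by step:
Quarter-note beat duration = 60000 / 127 ms
Beats per measure (4/4) = 4
One measure = 4 × 60000 / 127 = 240000 / 127 ms
= 1889.8 ms


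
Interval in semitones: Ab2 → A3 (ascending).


Reasoning:
Absolute semitone position = octave×12 + chromatic position
Ab2: 2×12 + 8 = 32
A3: 3×12 + 9 = 45
Difference = 45 - 32 = 13
= 13 semitones


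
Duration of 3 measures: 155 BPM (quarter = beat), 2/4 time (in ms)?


Reasoning:
Quarter-note beat duration = 60000 / 155 ms
Beats per measure (2/4) = 2
One measure = 2 × 60000 / 155 = 120000 / 155 ms
3 measures = 3 × 120000 / 155 = 360000 / 155
= 2322.6 ms


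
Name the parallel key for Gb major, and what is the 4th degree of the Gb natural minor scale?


Reasoning:
Parallel keys share the same tonic but differ in mode
Gb major → parallel is Gb minor
Gb natural minor scale: Gb Ab Bbb Cb Db Ebb Fb
= Gb minor; 4th degree = Cb


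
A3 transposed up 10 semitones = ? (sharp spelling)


Working:
A3: chromatic position 9 in octave 3 → absolute = 3×12 + 9 = 45
Transpose up 10: 45 + 10 = 55
55 = 4×12 + 7 → G in octave 4
Result = G4


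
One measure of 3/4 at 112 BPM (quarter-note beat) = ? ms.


Let's work it out.
Quarter-note beat duration = 60000 / 112 ms
Beats per measure (3/4) = 3
One measure = 3 × 60000 / 112 = 180000 / 112 ms
= 1607.1 ms


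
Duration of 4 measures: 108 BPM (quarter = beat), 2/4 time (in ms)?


Quarter-note beat duration = 60000 / 108 ms
Beats per measure (2/4) = 2
One measure = 2 × 60000 / 108 = 120000 / 108 ms
4 measures = 4 × 120000 / 108 = 480000 / 108
= 4444.4 ms


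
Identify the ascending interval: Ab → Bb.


Let's work it out.
Letter names: A → B spans 2 letter names → a 2nd
Semitones: Ab → Bb = 2 half-steps
A 2nd of 2 semitones is a major 2nd
= major 2nd


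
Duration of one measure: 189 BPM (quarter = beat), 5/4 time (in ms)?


Reasoning:
Quarter-note beat duration = 60000 / 189 ms
Beats per measure (5/4) = 5
One measure = 5 × 60000 / 189 = 300000 / 189 ms
= 1587.3 ms


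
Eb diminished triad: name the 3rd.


Solution.
Diminished triad = root + minor 3rd (3 semitones) + diminished 5th (6 semitones)
A triad on Eb stacks thirds, so the chord tones use letter names E-G-B
Root: Eb
Minor 3rd above Eb: Gb
Diminished 5th above Eb: Bbb
The 3rd = Gb


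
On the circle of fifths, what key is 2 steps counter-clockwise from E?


Each counter-clockwise step moves down a perfect 5th (= up a perfect 4th)
From E: E → A → D
= D


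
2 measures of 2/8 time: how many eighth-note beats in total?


Working:
Time signature 2/8: the bottom number 8 means the eighth note gets one count
The top number 2 means 2 eighth-note beats per measure
Total = 2 × 2 measures
= 4 eighth-note beats


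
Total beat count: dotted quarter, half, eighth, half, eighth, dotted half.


Beat values:
  dotted quarter = 1.5 beats
  half = 2 beats
  eighth = 0.5 beats
  half = 2 beats
  eighth = 0.5 beats
  dotted half = 3 beats
Sum = 1.5 + 2 + 0.5 + 2 + 0.5 + 3
= 9.5 beats


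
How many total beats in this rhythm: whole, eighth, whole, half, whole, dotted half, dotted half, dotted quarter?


Step by step:
Beat values:
  whole = 4 beats
  eighth = 0.5 beats
  whole = 4 beats
  half = 2 beats
  whole = 4 beats
  dotted half = 3 beats
  dotted half = 3 beats
  dotted quarter = 1.5 beats
Sum = 4 + 0.5 + 4 + 2 + 4 + 3 + 3 + 1.5
= 22 beats


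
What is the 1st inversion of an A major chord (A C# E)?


Working:
Root position: A C# E
1st inversion: move root up an octave
Bass note: C#
Notes (bottom to top) = C# E A


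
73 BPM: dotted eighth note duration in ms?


Solution.
One quarter-note beat = 60000 / BPM = 60000 / 73 ms
Dotted eighth note = 3/4 × quarter note
Duration = 3/4 × 60000 / 73 = 45000 / 73
= 616.4 ms


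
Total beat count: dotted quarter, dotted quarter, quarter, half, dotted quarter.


Solution.
Beat values:
  dotted quarter = 1.5 beats
  dotted quarter = 1.5 beats
  quarter = 1 beat
  half = 2 beats
  dotted quarter = 1.5 beats
Sum = 1.5 + 1.5 + 1 + 2 + 1.5
= 7.5 beats


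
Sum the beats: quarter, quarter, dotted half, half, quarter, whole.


Working:
Beat values:
  quarter = 1 beat
  quarter = 1 beat
  dotted half = 3 beats
  half = 2 beats
  quarter = 1 beat
  whole = 4 beats
Sum = 1 + 1 + 3 + 2 + 1 + 4
= 12 beats


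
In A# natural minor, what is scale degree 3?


Solution.
Natural minor scale pattern: W-H-W-W-H-W-W (2-1-2-2-1-2-2 semitones)
Starting from A#:
  A# + 2 semitones → B#
  B# + 1 semitone → C#
  C# + 2 semitones → D#
  D# + 2 semitones → E#
  E# + 1 semitone → F#
  F# + 2 semitones → G#
  G# + 2 semitones → A#
Scale: A# B# C# D# E# F# G#
Degree 3 = C#


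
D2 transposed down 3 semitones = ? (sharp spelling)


Step by step:
D2: chromatic position 2 in octave 2 → absolute = 2×12 + 2 = 26
Transpose down 3: 26 - 3 = 23
23 = 1×12 + 11 → B in octave 1
Result = B1


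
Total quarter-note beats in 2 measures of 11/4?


Working:
Time signature 11/4: the bottom number 4 means the quarter note gets one count
The top number 11 means 11 quarter-note beats per measure
Total = 11 × 2 measures
= 22 quarter-note beats


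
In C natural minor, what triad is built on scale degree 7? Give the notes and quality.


Reasoning:
C natural minor scale: C D Eb F G Ab Bb
Diatonic triad on degree 7 stacks scale notes 7, 2, 4: Bb D F
Bb→D = 4 semitones; Bb→F = 7 semitones → major triad
= Bb D F (major)


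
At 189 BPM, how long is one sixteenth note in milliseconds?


One quarter-note beat = 60000 / BPM = 60000 / 189 ms
Sixteenth note = 1/4 × quarter note
Duration = 1/4 × 60000 / 189 = 15000 / 189
= 79.4 ms


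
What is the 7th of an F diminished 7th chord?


Diminished 7th chord = root + minor 3rd + diminished 5th + diminished 7th
Seventh chords stack in thirds, so the letter names are F-A-C-E
Root: F
Minor 3rd above F: Ab
Diminished 5th above F: Cb
Diminished 7th above F: Ebb
The 7th = Ebb


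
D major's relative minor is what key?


Reasoning:
The relative minor shares the major's key signature and starts on its 6th degree
6th degree = a major 6th above the tonic; a major 6th above D is B
→ relative minor of D major is B minor
= B minor


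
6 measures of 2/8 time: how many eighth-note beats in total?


Solution.
Time signature 2/8: the bottom number 8 means the eighth note gets one count
The top number 2 means 2 eighth-note beats per measure
Total = 2 × 6 measures
= 12 eighth-note beats


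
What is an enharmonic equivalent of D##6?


Working:
Enharmonic notes sound the same pitch but are spelled with different letter names
D## and E name the same pitch class
= E6


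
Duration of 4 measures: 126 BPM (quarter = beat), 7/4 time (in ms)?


Let's work it out.
Quarter-note beat duration = 60000 / 126 ms
Beats per measure (7/4) = 7
One measure = 7 × 60000 / 126 = 420000 / 126 ms
4 measures = 4 × 420000 / 126 = 1680000 / 126
= 13333.3 ms


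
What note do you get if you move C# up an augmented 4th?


Reasoning:
augmented 4th: 4 letter names, 6 semitones
Letter: C + 3 → F
Pitch: C# + 6 semitones, spelled as an F → F##
= F##


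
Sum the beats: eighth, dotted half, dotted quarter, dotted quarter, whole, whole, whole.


Step by step:
Beat values:
  eighth = 0.5 beats
  dotted half = 3 beats
  dotted quarter = 1.5 beats
  dotted quarter = 1.5 beats
  whole = 4 beats
  whole = 4 beats
  whole = 4 beats
Sum = 0.5 + 3 + 1.5 + 1.5 + 4 + 4 + 4
= 18.5 beats


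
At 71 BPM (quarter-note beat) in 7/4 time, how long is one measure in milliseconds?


Working:
Quarter-note beat duration = 60000 / 71 ms
Beats per measure (7/4) = 7
One measure = 7 × 60000 / 71 = 420000 / 71 ms
= 5915.5 ms


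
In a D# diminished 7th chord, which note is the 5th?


Diminished 7th chord = root + minor 3rd + diminished 5th + diminished 7th
Seventh chords stack in thirds, so the letter names are D-F-A-C
Root: D#
Minor 3rd above D#: F#
Diminished 5th above D#: A
Diminished 7th above D#: C
The 5th = A


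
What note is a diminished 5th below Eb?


Working:
A 5th spans 5 letter names, so from E we land on A
A diminished 5th = 6 semitones below Eb
Spell A at that pitch: A
= A


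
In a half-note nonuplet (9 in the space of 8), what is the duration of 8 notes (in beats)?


Nonuplet: 9 notes occupy the space of 8 half notes
Space = 8 × 2 = 16 beats
Each nonuplet note = 16 / 9 = 16/9 beats
8 notes = 8 × 16/9 = 128/9
= 128/9 beats


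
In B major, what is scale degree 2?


Working:
Major scale pattern: W-W-H-W-W-W-H (2-2-1-2-2-2-1 semitones)
Starting from B:
  B + 2 semitones → C#
  C# + 2 semitones → D#
  D# + 1 semitone → E
  E + 2 semitones → F#
  F# + 2 semitones → G#
  G# + 2 semitones → A#
  A# + 1 semitone → B
Scale: B C# D# E F# G# A#
Degree 2 = C#


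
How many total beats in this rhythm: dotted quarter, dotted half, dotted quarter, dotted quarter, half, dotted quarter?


Beat values:
  dotted quarter = 1.5 beats
  dotted half = 3 beats
  dotted quarter = 1.5 beats
  dotted quarter = 1.5 beats
  half = 2 beats
  dotted quarter = 1.5 beats
Sum = 1.5 + 3 + 1.5 + 1.5 + 2 + 1.5
= 11 beats


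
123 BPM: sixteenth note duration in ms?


One quarter-note beat = 60000 / BPM = 60000 / 123 ms
Sixteenth note = 1/4 × quarter note
Duration = 1/4 × 60000 / 123 = 15000 / 123
= 122.0 ms


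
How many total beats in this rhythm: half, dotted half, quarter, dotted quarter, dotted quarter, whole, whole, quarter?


Reasoning:
Beat values:
  half = 2 beats
  dotted half = 3 beats
  quarter = 1 beat
  dotted quarter = 1.5 beats
  dotted quarter = 1.5 beats
  whole = 4 beats
  whole = 4 beats
  quarter = 1 beat
Sum = 2 + 3 + 1 + 1.5 + 1.5 + 4 + 4 + 1
= 18 beats


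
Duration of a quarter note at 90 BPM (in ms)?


Let's work it out.
One quarter-note beat = 60000 / BPM = 60000 / 90 ms
Duration = 60000 / 90
= 666.7 ms


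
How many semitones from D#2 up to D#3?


Let's work it out.
Absolute semitone position = octave×12 + chromatic position
D#2: 2×12 + 3 = 27
D#3: 3×12 + 3 = 39
Difference = 39 - 27 = 12
= 12 semitones


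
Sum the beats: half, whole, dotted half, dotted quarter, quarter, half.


Reasoning:
Beat values:
  half = 2 beats
  whole = 4 beats
  dotted half = 3 beats
  dotted quarter = 1.5 beats
  quarter = 1 beat
  half = 2 beats
Sum = 2 + 4 + 3 + 1.5 + 1 + 2
= 13.5 beats


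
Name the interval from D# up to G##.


Reasoning:
Letter names: D → G spans 4 letter names → a 4th
Semitones: D# → G## = 6 half-steps
A 4th of 6 semitones is an augmented 4th
= augmented 4th


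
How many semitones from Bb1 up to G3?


Absolute semitone position = octave×12 + chromatic position
Bb1: 1×12 + 10 = 22
G3: 3×12 + 7 = 43
Difference = 43 - 22 = 21
= 21 semitones


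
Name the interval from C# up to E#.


Working:
Letter names: C → E spans 3 letter names → a 3rd
Semitones: C# → E# = 4 half-steps
A 3rd of 4 semitones is a major 3rd
= major 3rd


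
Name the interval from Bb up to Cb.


Let's work it out.
Letter names: B → C spans 2 letter names → a 2nd
Semitones: Bb → Cb = 1 half-step
A 2nd of 1 semitone is a minor 2nd
= minor 2nd


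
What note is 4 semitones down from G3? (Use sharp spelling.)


Reasoning:
G3: chromatic position 7 in octave 3 → absolute = 3×12 + 7 = 43
Transpose down 4: 43 - 4 = 39
39 = 3×12 + 3 → D# in octave 3
Result = D#3


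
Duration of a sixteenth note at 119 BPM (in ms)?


One quarter-note beat = 60000 / BPM = 60000 / 119 ms
Sixteenth note = 1/4 × quarter note
Duration = 1/4 × 60000 / 119 = 15000 / 119
= 126.1 ms


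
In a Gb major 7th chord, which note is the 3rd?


Major 7th chord = root + major 3rd + perfect 5th + major 7th
Seventh chords stack in thirds, so the letter names are G-B-D-F
Root: Gb
Major 3rd above Gb: Bb
Perfect 5th above Gb: Db
Major 7th above Gb: F
The 3rd = Bb


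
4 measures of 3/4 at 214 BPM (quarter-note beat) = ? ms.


Step by step:
Quarter-note beat duration = 60000 / 214 ms
Beats per measure (3/4) = 3
One measure = 3 × 60000 / 214 = 180000 / 214 ms
4 measures = 4 × 180000 / 214 = 720000 / 214
= 3364.5 ms


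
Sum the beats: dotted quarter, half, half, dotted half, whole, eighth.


Step by step:
Beat values:
  dotted quarter = 1.5 beats
  half = 2 beats
  half = 2 beats
  dotted half = 3 beats
  whole = 4 beats
  eighth = 0.5 beats
Sum = 1.5 + 2 + 2 + 3 + 4 + 0.5
= 13 beats


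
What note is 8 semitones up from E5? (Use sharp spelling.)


Let's work it out.
E5: chromatic position 4 in octave 5 → absolute = 5×12 + 4 = 64
Transpose up 8: 64 + 8 = 72
72 = 6×12 + 0 → C in octave 6
Result = C6


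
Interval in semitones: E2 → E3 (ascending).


Working:
Absolute semitone position = octave×12 + chromatic position
E2: 2×12 + 4 = 28
E3: 3×12 + 4 = 40
Difference = 40 - 28 = 12
= 12 semitones


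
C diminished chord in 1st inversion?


Reasoning:
Root position: C Eb Gb
1st inversion: move root up an octave
Bass note: Eb
Notes (bottom to top) = Eb Gb C


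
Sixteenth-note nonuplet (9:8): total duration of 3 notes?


Reasoning:
Nonuplet: 9 notes occupy the space of 8 sixteenth notes
Space = 8 × 1/4 = 2 beats
Each nonuplet note = 2 / 9 = 2/9 beats
3 notes = 3 × 2/9 = 2/3
= 2/3 beats


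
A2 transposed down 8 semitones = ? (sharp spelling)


A2: chromatic position 9 in octave 2 → absolute = 2×12 + 9 = 33
Transpose down 8: 33 - 8 = 25
25 = 2×12 + 1 → C# in octave 2
Result = C#2


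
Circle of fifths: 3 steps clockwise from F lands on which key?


Solution.
Each clockwise step on the circle of fifths moves up a perfect 5th
From F: F → C → G → D
= D


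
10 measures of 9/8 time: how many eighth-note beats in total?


Time signature 9/8: the bottom number 8 means the eighth note gets one count
The top number 9 means 9 eighth-note beats per measure
Total = 9 × 10 measures
= 90 eighth-note beats


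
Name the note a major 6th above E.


A 6th spans 6 letter names, so from E we land on C
A major 6th = 9 semitones above E
Spell C at that pitch: C#
= C#


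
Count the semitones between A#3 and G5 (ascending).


Reasoning:
Absolute semitone position = octave×12 + chromatic position
A#3: 3×12 + 10 = 46
G5: 5×12 + 7 = 67
Difference = 67 - 46 = 21
= 21 semitones


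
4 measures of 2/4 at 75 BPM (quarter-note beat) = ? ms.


Let's work it out.
Quarter-note beat duration = 60000 / 75 ms
Beats per measure (2/4) = 2
One measure = 2 × 60000 / 75 = 120000 / 75 ms
4 measures = 4 × 120000 / 75 = 480000 / 75
= 6400.0 ms


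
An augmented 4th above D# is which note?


Reasoning:
A 4th spans 4 letter names, so from D we land on G
An augmented 4th = 6 semitones above D#
Spell G at that pitch: G##
= G##


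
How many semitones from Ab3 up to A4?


Solution.
Absolute semitone position = octave×12 + chromatic position
Ab3: 3×12 + 8 = 44
A4: 4×12 + 9 = 57
Difference = 57 - 44 = 13
= 13 semitones


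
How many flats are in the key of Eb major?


Working:
Flat major keys: C(0), F(1), Bb(2), Eb(3), Ab(4), Db(5), Gb(6), Cb(7)
Eb major has 3 flats
Order of flats: Bb Eb Ab Db Gb Cb Fb → first 3: Bb, Eb, Ab
= 3 flats


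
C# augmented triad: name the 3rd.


Solution.
Augmented triad = root + major 3rd (4 semitones) + augmented 5th (8 semitones)
A triad on C# stacks thirds, so the chord tones use letter names C-E-G
Root: C#
Major 3rd above C#: E#
Augmented 5th above C#: G##
The 3rd = E#


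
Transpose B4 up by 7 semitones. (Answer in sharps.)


Working:
B4: chromatic position 11 in octave 4 → absolute = 4×12 + 11 = 59
Transpose up 7: 59 + 7 = 66
66 = 5×12 + 6 → F# in octave 5
Result = F#5


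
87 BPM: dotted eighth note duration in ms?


Reasoning:
One quarter-note beat = 60000 / BPM = 60000 / 87 ms
Dotted eighth note = 3/4 × quarter note
Duration = 3/4 × 60000 / 87 = 45000 / 87
= 517.2 ms


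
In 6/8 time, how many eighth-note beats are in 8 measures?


Time signature 6/8: the bottom number 8 means the eighth note gets one count
The top number 6 means 6 eighth-note beats per measure
Total = 6 × 8 measures
= 48 eighth-note beats


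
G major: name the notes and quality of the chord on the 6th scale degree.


Working:
G major scale: G A B C D E F#
Diatonic triad on degree 6 stacks scale notes 6, 1, 3: E G B
E→G = 3 semitones; E→B = 7 semitones → minor triad
= E G B (minor)


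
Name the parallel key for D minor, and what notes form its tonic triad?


Working:
Parallel keys share the same tonic but differ in mode
D minor → parallel is D major
Tonic triad of D major = D F# A
= D major; triad = D F# A


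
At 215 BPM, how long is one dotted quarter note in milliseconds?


Let's work it out.
One quarter-note beat = 60000 / BPM = 60000 / 215 ms
Dotted quarter note = 3/2 × quarter note
Duration = 3/2 × 60000 / 215 = 90000 / 215
= 418.6 ms


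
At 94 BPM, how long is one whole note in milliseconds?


Working:
One quarter-note beat = 60000 / BPM = 60000 / 94 ms
Whole note = 4 × quarter note
Duration = 4 × 60000 / 94 = 240000 / 94
= 2553.2 ms


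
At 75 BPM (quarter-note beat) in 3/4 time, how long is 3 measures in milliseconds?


Solution.
Quarter-note beat duration = 60000 / 75 ms
Beats per measure (3/4) = 3
One measure = 3 × 60000 / 75 = 180000 / 75 ms
3 measures = 3 × 180000 / 75 = 540000 / 75
= 7200.0 ms


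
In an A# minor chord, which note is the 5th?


Minor triad = root + minor 3rd (3 semitones) + perfect 5th (7 semitones)
A triad on A# stacks thirds, so the chord tones use letter names A-C-E
Root: A#
Minor 3rd above A#: C#
Perfect 5th above A#: E#
The 5th = E#


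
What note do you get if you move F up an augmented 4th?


augmented 4th: 4 letter names, 6 semitones
Letter: F + 3 → B
Pitch: F + 6 semitones, spelled as a B → B
= B


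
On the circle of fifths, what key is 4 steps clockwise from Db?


Solution.
Each clockwise step on the circle of fifths moves up a perfect 5th
From Db: Db → Ab → Eb → Bb → F
= F


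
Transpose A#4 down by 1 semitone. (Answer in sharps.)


Solution.
A#4: chromatic position 10 in octave 4 → absolute = 4×12 + 10 = 58
Transpose down 1: 58 - 1 = 57
57 = 4×12 + 9 → A in octave 4
Result = A4


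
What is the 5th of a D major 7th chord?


Let's work it out.
Major 7th chord = root + major 3rd + perfect 5th + major 7th
Seventh chords stack in thirds, so the letter names are D-F-A-C
Root: D
Major 3rd above D: F#
Perfect 5th above D: A
Major 7th above D: C#
The 5th = A


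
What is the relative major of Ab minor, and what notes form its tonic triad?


Let's work it out.
The relative major shares the key signature and is a minor 3rd above the minor tonic
A minor 3rd above Ab is Cb
→ relative major of Ab minor is Cb major
Tonic triad of Cb major = root + major 3rd + perfect 5th = Cb Eb Gb
= Cb major; triad = Cb Eb Gb


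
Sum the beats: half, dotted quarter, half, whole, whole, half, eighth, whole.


Solution.
Beat values:
  half = 2 beats
  dotted quarter = 1.5 beats
  half = 2 beats
  whole = 4 beats
  whole = 4 beats
  half = 2 beats
  eighth = 0.5 beats
  whole = 4 beats
Sum = 2 + 1.5 + 2 + 4 + 4 + 2 + 0.5 + 4
= 20 beats


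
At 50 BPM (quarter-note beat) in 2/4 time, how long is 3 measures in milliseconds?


Working:
Quarter-note beat duration = 60000 / 50 ms
Beats per measure (2/4) = 2
One measure = 2 × 60000 / 50 = 120000 / 50 ms
3 measures = 3 × 120000 / 50 = 360000 / 50
= 7200.0 ms


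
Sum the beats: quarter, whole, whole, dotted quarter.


Working:
Beat values:
  quarter = 1 beat
  whole = 4 beats
  whole = 4 beats
  dotted quarter = 1.5 beats
Sum = 1 + 4 + 4 + 1.5
= 10.5 beats


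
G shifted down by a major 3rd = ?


Solution.
major 3rd: 3 letter names, 4 semitones
Letter: G - 2 → E
Pitch: G - 4 semitones, spelled as an E → Eb
= Eb


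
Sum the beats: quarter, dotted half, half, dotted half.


Beat values:
  quarter = 1 beat
  dotted half = 3 beats
  half = 2 beats
  dotted half = 3 beats
Sum = 1 + 3 + 2 + 3
= 9 beats


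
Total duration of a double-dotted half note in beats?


Base half note = 2 beats
Dot 1 adds half the previous value: +1
Dot 2 adds half the previous value: +1/2
One double-dotted half = 2 + 1 + 1/2 = 7/2
= 7/2 beats


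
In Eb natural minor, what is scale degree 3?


Working:
Natural minor scale pattern: W-H-W-W-H-W-W (2-1-2-2-1-2-2 semitones)
Starting from Eb:
  Eb + 2 semitones → F
  F + 1 semitone → Gb
  Gb + 2 semitones → Ab
  Ab + 2 semitones → Bb
  Bb + 1 semitone → Cb
  Cb + 2 semitones → Db
  Db + 2 semitones → Eb
Scale: Eb F Gb Ab Bb Cb Db
Degree 3 = Gb


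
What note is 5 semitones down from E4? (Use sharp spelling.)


Working:
E4: chromatic position 4 in octave 4 → absolute = 4×12 + 4 = 52
Transpose down 5: 52 - 5 = 47
47 = 3×12 + 11 → B in octave 3
Result = B3


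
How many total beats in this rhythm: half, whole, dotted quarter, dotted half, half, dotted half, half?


Solution.
Beat values:
  half = 2 beats
  whole = 4 beats
  dotted quarter = 1.5 beats
  dotted half = 3 beats
  half = 2 beats
  dotted half = 3 beats
  half = 2 beats
Sum = 2 + 4 + 1.5 + 3 + 2 + 3 + 2
= 17.5 beats


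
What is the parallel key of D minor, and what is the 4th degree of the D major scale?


Let's work it out.
Parallel keys share the same tonic but differ in mode
D minor → parallel is D major
D major scale: D E F# G A B C#
= D major; 4th degree = G


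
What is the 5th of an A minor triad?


Minor triad = root + minor 3rd (3 semitones) + perfect 5th (7 semitones)
A triad on A stacks thirds, so the chord tones use letter names A-C-E
Root: A
Minor 3rd above A: C
Perfect 5th above A: E
The 5th = E


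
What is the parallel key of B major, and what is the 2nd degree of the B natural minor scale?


Let's work it out.
Parallel keys share the same tonic but differ in mode
B major → parallel is B minor
B natural minor scale: B C# D E F# G A
= B minor; 2nd degree = C#


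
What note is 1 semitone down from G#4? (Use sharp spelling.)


Reasoning:
G#4: chromatic position 8 in octave 4 → absolute = 4×12 + 8 = 56
Transpose down 1: 56 - 1 = 55
55 = 4×12 + 7 → G in octave 4
Result = G4


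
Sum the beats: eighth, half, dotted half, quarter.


Step by step:
Beat values:
  eighth = 0.5 beats
  half = 2 beats
  dotted half = 3 beats
  quarter = 1 beat
Sum = 0.5 + 2 + 3 + 1
= 6.5 beats


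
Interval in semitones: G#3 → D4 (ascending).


Let's work it out.
Absolute semitone position = octave×12 + chromatic position
G#3: 3×12 + 8 = 44
D4: 4×12 + 2 = 50
Difference = 50 - 44 = 6
= 6 semitones


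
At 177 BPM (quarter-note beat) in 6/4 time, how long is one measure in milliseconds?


Let's work it out.
Quarter-note beat duration = 60000 / 177 ms
Beats per measure (6/4) = 6
One measure = 6 × 60000 / 177 = 360000 / 177 ms
= 2033.9 ms


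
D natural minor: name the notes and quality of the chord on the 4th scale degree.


D natural minor scale: D E F G A Bb C
Diatonic triad on degree 4 stacks scale notes 4, 6, 1: G Bb D
G→Bb = 3 semitones; G→D = 7 semitones → minor triad
= G Bb D (minor)


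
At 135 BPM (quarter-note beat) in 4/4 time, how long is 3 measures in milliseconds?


Quarter-note beat duration = 60000 / 135 ms
Beats per measure (4/4) = 4
One measure = 4 × 60000 / 135 = 240000 / 135 ms
3 measures = 3 × 240000 / 135 = 720000 / 135
= 5333.3 ms


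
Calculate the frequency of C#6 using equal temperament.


Step by step:
f = 440 × 2^(n/12) where n = semitones from A4
C#6: 16 semitones from A4
f = 440 × 2^(16/12)
f = 1108.73 Hz
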